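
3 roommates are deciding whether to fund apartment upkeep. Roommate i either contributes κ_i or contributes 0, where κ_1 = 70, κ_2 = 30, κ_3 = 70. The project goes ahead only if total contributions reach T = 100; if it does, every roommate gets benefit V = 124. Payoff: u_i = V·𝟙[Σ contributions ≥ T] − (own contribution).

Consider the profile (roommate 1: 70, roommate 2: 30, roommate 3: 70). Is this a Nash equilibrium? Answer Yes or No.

Total = 170 ≥ 100: provided.
Roommate 1 (pledges 70, payoff 54): dropping to 0 → total 100, payoff 124. Profitable deviation.

No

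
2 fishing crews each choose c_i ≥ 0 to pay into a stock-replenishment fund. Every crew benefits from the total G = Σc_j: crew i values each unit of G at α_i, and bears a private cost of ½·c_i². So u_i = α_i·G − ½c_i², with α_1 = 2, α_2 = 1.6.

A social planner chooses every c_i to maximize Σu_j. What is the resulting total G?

Planner FOC: ∂(Σu_j)/∂c_i = (Σα_j) − c_i = 0, so c_i^SO = Σα_j = 3.6 for every i; G^SO = 7.2.

7.2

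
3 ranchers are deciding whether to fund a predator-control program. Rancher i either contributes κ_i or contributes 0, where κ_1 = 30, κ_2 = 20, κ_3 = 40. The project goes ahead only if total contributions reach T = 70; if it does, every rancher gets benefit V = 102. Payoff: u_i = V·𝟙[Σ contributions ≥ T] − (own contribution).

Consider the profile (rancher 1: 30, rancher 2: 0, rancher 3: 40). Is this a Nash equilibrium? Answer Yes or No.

Yes

Total = 70 ≥ 70: provided.
Rancher 1 (pledges 30, payoff 72): dropping to 0 → total 40, payoff 0. No gain.
Rancher 2 (pledges 0, payoff 102): pledging 20 → total 90, payoff 82. No gain.
Rancher 3 (pledges 40, payoff 62): dropping to 0 → total 30, payoff 0. No gain.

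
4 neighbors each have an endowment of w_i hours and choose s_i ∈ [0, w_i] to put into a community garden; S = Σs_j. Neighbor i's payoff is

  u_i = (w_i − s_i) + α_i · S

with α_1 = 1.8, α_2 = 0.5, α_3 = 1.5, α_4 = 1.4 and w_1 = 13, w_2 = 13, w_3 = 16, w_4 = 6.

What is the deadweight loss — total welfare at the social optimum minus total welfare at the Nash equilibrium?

∂u_i/∂s_i = α_i − 1, so neighbor i contributes w_i if α_i > 1, else 0.
α_i > 1 for i ∈ {1, 3, 4}; NE contributions (13, 0, 16, 6), S = 35.
W^NE = Σw_i − S^NE + (Σα_i)·S^NE = 48 + 4.2·35 = 195.
Planner: ∂(Σu_j)/∂s_i = Σα_j − 1 = 4.2 > 0, so everyone contributes w_i; S^SO = 48, W^SO = 48 + 4.2·48 = 249.6.
Deadweight loss = 54.6.

54.6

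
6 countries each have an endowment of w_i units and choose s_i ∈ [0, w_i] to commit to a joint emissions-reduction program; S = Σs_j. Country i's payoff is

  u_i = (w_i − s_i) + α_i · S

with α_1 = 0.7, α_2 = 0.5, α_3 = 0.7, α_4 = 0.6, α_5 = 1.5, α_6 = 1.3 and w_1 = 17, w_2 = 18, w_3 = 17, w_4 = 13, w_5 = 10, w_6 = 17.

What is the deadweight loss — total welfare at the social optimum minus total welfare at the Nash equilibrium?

∂u_i/∂s_i = α_i − 1, so country i contributes w_i if α_i > 1, else 0.
α_i > 1 for i ∈ {5, 6}; NE contributions (0, 0, 0, 0, 10, 17), S = 27.
W^NE = Σw_i − S^NE + (Σα_i)·S^NE = 92 + 4.3·27 = 208.1.
Planner: ∂(Σu_j)/∂s_i = Σα_j − 1 = 4.3 > 0, so everyone contributes w_i; S^SO = 92, W^SO = 92 + 4.3·92 = 487.6.
Deadweight loss = 279.5.

279.5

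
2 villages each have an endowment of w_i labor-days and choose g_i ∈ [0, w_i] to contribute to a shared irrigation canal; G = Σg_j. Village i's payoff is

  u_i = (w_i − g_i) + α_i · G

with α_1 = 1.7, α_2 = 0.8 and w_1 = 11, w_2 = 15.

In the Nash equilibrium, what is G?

∂u_i/∂g_i = α_i − 1, so village i contributes w_i if α_i > 1, else 0.
α_i > 1 for i ∈ {1}; NE contributions (11, 0), G = 11.

11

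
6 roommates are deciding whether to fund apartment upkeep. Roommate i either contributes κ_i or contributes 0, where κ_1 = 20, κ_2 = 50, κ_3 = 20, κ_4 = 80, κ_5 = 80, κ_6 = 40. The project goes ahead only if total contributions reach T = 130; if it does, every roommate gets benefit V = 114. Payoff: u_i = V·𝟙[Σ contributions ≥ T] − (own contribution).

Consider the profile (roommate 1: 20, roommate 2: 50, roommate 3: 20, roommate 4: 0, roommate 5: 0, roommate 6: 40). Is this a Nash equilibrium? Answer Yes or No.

Yes

Total = 130 ≥ 130: provided.
Roommate 1 (pledges 20, payoff 94): dropping to 0 → total 110, payoff 0. No gain.
Roommate 2 (pledges 50, payoff 64): dropping to 0 → total 80, payoff 0. No gain.
Roommate 3 (pledges 20, payoff 94): dropping to 0 → total 110, payoff 0. No gain.
Roommate 4 (pledges 0, payoff 114): pledging 80 → total 210, payoff 34. No gain.
Roommate 5 (pledges 0, payoff 114): pledging 80 → total 210, payoff 34. No gain.
Roommate 6 (pledges 40, payoff 74): dropping to 0 → total 90, payoff 0. No gain.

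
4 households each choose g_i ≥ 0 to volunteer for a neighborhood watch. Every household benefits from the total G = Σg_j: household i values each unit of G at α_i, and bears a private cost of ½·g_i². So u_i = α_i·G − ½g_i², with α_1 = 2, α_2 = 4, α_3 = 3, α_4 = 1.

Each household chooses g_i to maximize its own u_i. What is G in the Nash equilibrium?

10

Household i's FOC: ∂u_i/∂g_i = α_i − g_i = 0, so g_i* = α_i.
NE contributions = (2, 4, 3, 1); G = 10.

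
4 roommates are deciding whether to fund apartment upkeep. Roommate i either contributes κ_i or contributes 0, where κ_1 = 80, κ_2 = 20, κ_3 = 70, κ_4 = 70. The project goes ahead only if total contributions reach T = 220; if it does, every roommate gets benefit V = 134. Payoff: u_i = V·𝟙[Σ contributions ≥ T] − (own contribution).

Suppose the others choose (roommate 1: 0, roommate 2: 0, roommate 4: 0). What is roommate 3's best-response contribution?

Others' total = 0. Even contributing 70 gives 70 < 220: no benefit either way.
Best response: 0.

0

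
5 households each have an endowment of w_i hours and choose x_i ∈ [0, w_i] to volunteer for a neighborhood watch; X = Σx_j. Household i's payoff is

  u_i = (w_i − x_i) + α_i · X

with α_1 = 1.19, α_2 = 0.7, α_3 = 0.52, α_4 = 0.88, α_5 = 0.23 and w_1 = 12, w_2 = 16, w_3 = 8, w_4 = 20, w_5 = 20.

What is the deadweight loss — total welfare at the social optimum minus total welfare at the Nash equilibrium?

∂u_i/∂x_i = α_i − 1, so household i contributes w_i if α_i > 1, else 0.
α_i > 1 for i ∈ {1}; NE contributions (12, 0, 0, 0, 0), X = 12.
W^NE = Σw_i − X^NE + (Σα_i)·X^NE = 76 + 2.52·12 = 106.24.
Planner: ∂(Σu_j)/∂x_i = Σα_j − 1 = 2.52 > 0, so everyone contributes w_i; X^SO = 76, W^SO = 76 + 2.52·76 = 267.52.
Deadweight loss = 161.28.

161.28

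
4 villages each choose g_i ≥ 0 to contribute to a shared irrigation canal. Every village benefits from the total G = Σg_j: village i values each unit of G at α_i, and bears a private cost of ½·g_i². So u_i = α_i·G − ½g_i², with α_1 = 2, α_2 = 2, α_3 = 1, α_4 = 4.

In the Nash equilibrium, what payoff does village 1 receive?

Village i's FOC: ∂u_i/∂g_i = α_i − g_i = 0, so g_i* = α_i.
NE contributions = (2, 2, 1, 4); G = 9.
u_1 = α_1·G − ½·(g_1)² = 2·9 − ½·2² = 16.

16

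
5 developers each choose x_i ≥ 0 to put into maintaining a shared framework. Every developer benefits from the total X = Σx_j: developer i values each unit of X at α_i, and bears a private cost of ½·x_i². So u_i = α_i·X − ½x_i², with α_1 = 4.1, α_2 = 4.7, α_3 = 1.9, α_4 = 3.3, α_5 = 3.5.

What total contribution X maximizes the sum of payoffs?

87.5

Planner FOC: ∂(Σu_j)/∂x_i = (Σα_j) − x_i = 0, so x_i^SO = Σα_j = 17.5 for every i; X^SO = 87.5.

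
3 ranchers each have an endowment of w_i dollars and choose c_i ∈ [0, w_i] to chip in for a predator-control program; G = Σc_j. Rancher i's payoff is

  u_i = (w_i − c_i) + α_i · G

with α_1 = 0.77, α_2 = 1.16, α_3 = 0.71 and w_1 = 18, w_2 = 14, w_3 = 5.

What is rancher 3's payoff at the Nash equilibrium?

∂u_i/∂c_i = α_i − 1, so rancher i contributes w_i if α_i > 1, else 0.
α_i > 1 for i ∈ {2}; NE contributions (0, 14, 0), G = 14.
u_3 = (5 − 0) + 0.71·14 = 14.94.

14.94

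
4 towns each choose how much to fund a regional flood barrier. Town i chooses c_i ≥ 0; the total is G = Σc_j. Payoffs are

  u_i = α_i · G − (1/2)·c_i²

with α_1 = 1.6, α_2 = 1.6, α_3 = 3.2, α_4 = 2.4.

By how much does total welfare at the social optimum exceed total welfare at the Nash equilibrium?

Town i's FOC: ∂u_i/∂c_i = α_i − c_i = 0, so c_i* = α_i.
NE contributions = (1.6, 1.6, 3.2, 2.4); G = 8.8.
W^NE = (Σα)·G − ½Σα_i² = 8.8² − ½·21.12 = 66.88.
Planner sets c_i = Σα_j = 8.8 for every i, so G^SO = 4·8.8 = 35.2.
W^SO = (Σα)·G^SO − ½·4·(Σα)² = (4/2)·8.8² = 154.88.
Deadweight loss = W^SO − W^NE = 88.

88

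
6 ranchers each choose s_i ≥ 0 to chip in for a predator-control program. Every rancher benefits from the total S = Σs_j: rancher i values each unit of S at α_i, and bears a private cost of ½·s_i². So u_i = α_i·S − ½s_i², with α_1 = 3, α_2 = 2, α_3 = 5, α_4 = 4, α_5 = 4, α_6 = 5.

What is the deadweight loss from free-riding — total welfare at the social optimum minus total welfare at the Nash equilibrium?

Rancher i's FOC: ∂u_i/∂s_i = α_i − s_i = 0, so s_i* = α_i.
NE contributions = (3, 2, 5, 4, 4, 5); S = 23.
W^NE = (Σα)·S − ½Σα_i² = 23² − ½·95 = 481.5.
Planner sets s_i = Σα_j = 23 for every i, so S^SO = 6·23 = 138.
W^SO = (Σα)·S^SO − ½·6·(Σα)² = (6/2)·23² = 1587.
Deadweight loss = W^SO − W^NE = 1105.5.

1105.5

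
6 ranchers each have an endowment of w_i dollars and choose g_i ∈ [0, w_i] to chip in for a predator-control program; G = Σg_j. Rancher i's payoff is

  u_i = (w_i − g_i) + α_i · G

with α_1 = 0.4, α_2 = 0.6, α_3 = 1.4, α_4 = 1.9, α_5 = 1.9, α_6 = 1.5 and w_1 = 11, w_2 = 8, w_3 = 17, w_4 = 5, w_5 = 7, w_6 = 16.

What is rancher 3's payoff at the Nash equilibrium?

∂u_i/∂g_i = α_i − 1, so rancher i contributes w_i if α_i > 1, else 0.
α_i > 1 for i ∈ {3, 4, 5, 6}; NE contributions (0, 0, 17, 5, 7, 16), G = 45.
u_3 = (17 − 17) + 1.4·45 = 63.

63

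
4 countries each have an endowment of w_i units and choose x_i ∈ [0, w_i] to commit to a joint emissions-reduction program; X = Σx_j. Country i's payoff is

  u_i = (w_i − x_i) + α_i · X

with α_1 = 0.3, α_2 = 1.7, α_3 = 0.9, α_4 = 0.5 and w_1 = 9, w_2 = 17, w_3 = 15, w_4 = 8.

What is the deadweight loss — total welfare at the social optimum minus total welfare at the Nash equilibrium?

76.8

∂u_i/∂x_i = α_i − 1, so country i contributes w_i if α_i > 1, else 0.
α_i > 1 for i ∈ {2}; NE contributions (0, 17, 0, 0), X = 17.
W^NE = Σw_i − X^NE + (Σα_i)·X^NE = 49 + 2.4·17 = 89.8.
Planner: ∂(Σu_j)/∂x_i = Σα_j − 1 = 2.4 > 0, so everyone contributes w_i; X^SO = 49, W^SO = 49 + 2.4·49 = 166.6.
Deadweight loss = 76.8.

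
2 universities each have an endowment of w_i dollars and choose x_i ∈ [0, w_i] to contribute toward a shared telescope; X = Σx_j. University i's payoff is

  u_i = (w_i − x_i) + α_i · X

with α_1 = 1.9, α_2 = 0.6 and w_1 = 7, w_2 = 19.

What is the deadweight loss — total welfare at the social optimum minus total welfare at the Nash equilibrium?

∂u_i/∂x_i = α_i − 1, so university i contributes w_i if α_i > 1, else 0.
α_i > 1 for i ∈ {1}; NE contributions (7, 0), X = 7.
W^NE = Σw_i − X^NE + (Σα_i)·X^NE = 26 + 1.5·7 = 36.5.
Planner: ∂(Σu_j)/∂x_i = Σα_j − 1 = 1.5 > 0, so everyone contributes w_i; X^SO = 26, W^SO = 26 + 1.5·26 = 65.
Deadweight loss = 28.5.

28.5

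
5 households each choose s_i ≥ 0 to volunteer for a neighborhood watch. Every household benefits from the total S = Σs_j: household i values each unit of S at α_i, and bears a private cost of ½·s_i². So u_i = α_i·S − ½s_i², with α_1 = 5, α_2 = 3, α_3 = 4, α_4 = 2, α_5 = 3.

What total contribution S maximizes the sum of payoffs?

85

Planner FOC: ∂(Σu_j)/∂s_i = (Σα_j) − s_i = 0, so s_i^SO = Σα_j = 17 for every i; S^SO = 85.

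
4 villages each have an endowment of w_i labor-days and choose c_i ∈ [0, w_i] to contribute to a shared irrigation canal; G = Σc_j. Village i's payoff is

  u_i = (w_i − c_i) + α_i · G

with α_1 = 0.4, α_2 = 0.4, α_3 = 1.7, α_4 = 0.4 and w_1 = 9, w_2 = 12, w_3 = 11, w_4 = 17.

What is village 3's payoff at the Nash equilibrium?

∂u_i/∂c_i = α_i − 1, so village i contributes w_i if α_i > 1, else 0.
α_i > 1 for i ∈ {3}; NE contributions (0, 0, 11, 0), G = 11.
u_3 = (11 − 11) + 1.7·11 = 18.7.

18.7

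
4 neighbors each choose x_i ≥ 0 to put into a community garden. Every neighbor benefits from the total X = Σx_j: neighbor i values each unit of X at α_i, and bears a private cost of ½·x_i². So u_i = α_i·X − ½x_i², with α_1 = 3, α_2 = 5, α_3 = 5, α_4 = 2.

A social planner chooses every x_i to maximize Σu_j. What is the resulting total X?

Planner FOC: ∂(Σu_j)/∂x_i = (Σα_j) − x_i = 0, so x_i^SO = Σα_j = 15 for every i; X^SO = 60.

60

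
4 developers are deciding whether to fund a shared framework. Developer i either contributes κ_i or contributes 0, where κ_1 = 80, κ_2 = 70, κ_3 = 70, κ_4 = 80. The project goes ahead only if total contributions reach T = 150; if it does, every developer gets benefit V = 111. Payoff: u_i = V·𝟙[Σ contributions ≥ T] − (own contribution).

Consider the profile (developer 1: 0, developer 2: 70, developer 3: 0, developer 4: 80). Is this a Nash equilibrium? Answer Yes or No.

Total = 150 ≥ 150: provided.
Developer 1 (pledges 0, payoff 111): pledging 80 → total 230, payoff 31. No gain.
Developer 2 (pledges 70, payoff 41): dropping to 0 → total 80, payoff 0. No gain.
Developer 3 (pledges 0, payoff 111): pledging 70 → total 220, payoff 41. No gain.
Developer 4 (pledges 80, payoff 31): dropping to 0 → total 70, payoff 0. No gain.

Yes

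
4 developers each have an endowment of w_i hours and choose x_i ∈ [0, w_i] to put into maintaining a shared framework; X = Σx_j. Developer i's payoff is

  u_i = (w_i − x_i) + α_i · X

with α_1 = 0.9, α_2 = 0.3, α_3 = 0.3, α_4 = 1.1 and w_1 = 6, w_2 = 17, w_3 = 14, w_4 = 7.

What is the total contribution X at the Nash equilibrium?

∂u_i/∂x_i = α_i − 1, so developer i contributes w_i if α_i > 1, else 0.
α_i > 1 for i ∈ {4}; NE contributions (0, 0, 0, 7), X = 7.

7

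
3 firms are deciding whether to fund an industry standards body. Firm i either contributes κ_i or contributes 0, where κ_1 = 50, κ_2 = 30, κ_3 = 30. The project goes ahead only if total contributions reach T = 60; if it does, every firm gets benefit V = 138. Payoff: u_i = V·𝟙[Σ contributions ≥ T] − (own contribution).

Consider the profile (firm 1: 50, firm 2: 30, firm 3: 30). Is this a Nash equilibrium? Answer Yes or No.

Total = 110 ≥ 60: provided.
Firm 1 (pledges 50, payoff 88): dropping to 0 → total 60, payoff 138. Profitable deviation.

No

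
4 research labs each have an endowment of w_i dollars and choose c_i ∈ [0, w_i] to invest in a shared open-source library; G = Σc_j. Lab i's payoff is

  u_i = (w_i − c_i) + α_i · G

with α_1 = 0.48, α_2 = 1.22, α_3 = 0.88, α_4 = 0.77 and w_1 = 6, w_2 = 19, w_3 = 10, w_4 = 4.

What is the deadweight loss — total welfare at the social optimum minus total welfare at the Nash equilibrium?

∂u_i/∂c_i = α_i − 1, so lab i contributes w_i if α_i > 1, else 0.
α_i > 1 for i ∈ {2}; NE contributions (0, 19, 0, 0), G = 19.
W^NE = Σw_i − G^NE + (Σα_i)·G^NE = 39 + 2.35·19 = 83.65.
Planner: ∂(Σu_j)/∂c_i = Σα_j − 1 = 2.35 > 0, so everyone contributes w_i; G^SO = 39, W^SO = 39 + 2.35·39 = 130.65.
Deadweight loss = 47.

47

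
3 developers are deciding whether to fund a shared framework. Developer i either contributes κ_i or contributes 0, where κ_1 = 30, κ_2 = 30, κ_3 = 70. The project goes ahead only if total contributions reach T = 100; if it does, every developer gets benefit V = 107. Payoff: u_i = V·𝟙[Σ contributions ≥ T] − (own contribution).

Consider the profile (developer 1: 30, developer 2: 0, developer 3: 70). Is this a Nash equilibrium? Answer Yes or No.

Total = 100 ≥ 100: provided.
Developer 1 (pledges 30, payoff 77): dropping to 0 → total 70, payoff 0. No gain.
Developer 2 (pledges 0, payoff 107): pledging 30 → total 130, payoff 77. No gain.
Developer 3 (pledges 70, payoff 37): dropping to 0 → total 30, payoff 0. No gain.

Yes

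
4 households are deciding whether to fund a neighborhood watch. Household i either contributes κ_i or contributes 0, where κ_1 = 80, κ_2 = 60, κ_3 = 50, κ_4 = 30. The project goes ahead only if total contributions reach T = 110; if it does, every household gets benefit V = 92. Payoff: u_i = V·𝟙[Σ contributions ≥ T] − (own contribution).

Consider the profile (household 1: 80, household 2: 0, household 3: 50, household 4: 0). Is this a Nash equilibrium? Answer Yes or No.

Total = 130 ≥ 110: provided.
Household 1 (pledges 80, payoff 12): dropping to 0 → total 50, payoff 0. No gain.
Household 2 (pledges 0, payoff 92): pledging 60 → total 190, payoff 32. No gain.
Household 3 (pledges 50, payoff 42): dropping to 0 → total 80, payoff 0. No gain.
Household 4 (pledges 0, payoff 92): pledging 30 → total 160, payoff 62. No gain.

Yes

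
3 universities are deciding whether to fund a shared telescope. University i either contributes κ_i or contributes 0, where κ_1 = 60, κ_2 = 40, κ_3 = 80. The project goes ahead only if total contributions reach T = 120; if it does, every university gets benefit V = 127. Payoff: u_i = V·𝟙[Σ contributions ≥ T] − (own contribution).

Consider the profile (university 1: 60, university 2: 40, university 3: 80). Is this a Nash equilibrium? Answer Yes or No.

Total = 180 ≥ 120: provided.
University 1 (pledges 60, payoff 67): dropping to 0 → total 120, payoff 127. Profitable deviation.

No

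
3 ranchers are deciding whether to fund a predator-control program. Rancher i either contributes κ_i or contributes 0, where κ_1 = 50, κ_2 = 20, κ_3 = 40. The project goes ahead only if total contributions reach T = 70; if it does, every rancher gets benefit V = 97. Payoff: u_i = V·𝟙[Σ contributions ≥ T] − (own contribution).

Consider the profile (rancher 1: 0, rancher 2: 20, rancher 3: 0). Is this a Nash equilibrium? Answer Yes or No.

Total = 20 < 70: not provided.
Rancher 1 (pledges 0, payoff 0): pledging 50 → total 70, payoff 47. Profitable deviation.

No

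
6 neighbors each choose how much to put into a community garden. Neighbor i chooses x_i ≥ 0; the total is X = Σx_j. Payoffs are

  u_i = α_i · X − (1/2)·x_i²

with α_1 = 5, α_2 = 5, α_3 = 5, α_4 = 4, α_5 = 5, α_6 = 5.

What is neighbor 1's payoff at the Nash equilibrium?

Neighbor i's FOC: ∂u_i/∂x_i = α_i − x_i = 0, so x_i* = α_i.
NE contributions = (5, 5, 5, 4, 5, 5); X = 29.
u_1 = α_1·X − ½·(x_1)² = 5·29 − ½·5² = 132.5.

132.5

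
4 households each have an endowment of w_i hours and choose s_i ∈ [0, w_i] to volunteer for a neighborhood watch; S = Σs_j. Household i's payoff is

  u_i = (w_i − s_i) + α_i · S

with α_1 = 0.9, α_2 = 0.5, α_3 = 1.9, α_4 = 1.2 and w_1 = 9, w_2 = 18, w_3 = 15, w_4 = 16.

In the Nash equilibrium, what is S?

31

∂u_i/∂s_i = α_i − 1, so household i contributes w_i if α_i > 1, else 0.
α_i > 1 for i ∈ {3, 4}; NE contributions (0, 0, 15, 16), S = 31.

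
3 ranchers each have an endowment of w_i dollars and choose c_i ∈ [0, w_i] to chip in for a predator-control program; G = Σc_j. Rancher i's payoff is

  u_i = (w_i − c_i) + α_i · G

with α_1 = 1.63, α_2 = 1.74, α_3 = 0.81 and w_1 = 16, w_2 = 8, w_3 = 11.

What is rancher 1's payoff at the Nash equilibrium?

∂u_i/∂c_i = α_i − 1, so rancher i contributes w_i if α_i > 1, else 0.
α_i > 1 for i ∈ {1, 2}; NE contributions (16, 8, 0), G = 24.
u_1 = (16 − 16) + 1.63·24 = 39.12.

39.12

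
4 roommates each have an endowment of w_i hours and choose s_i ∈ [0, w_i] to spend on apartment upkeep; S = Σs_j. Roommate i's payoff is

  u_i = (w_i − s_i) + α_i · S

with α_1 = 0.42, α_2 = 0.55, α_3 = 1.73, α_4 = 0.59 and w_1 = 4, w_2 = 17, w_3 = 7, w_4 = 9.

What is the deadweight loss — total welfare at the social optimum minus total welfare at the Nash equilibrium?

68.7

∂u_i/∂s_i = α_i − 1, so roommate i contributes w_i if α_i > 1, else 0.
α_i > 1 for i ∈ {3}; NE contributions (0, 0, 7, 0), S = 7.
W^NE = Σw_i − S^NE + (Σα_i)·S^NE = 37 + 2.29·7 = 53.03.
Planner: ∂(Σu_j)/∂s_i = Σα_j − 1 = 2.29 > 0, so everyone contributes w_i; S^SO = 37, W^SO = 37 + 2.29·37 = 121.73.
Deadweight loss = 68.7.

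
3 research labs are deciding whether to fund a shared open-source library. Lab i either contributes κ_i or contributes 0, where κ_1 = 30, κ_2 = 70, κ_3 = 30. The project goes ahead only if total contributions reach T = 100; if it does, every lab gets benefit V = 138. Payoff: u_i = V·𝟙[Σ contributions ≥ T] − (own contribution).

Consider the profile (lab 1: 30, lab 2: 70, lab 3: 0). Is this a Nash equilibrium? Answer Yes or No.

Total = 100 ≥ 100: provided.
Lab 1 (pledges 30, payoff 108): dropping to 0 → total 70, payoff 0. No gain.
Lab 2 (pledges 70, payoff 68): dropping to 0 → total 30, payoff 0. No gain.
Lab 3 (pledges 0, payoff 138): pledging 30 → total 130, payoff 108. No gain.

Yes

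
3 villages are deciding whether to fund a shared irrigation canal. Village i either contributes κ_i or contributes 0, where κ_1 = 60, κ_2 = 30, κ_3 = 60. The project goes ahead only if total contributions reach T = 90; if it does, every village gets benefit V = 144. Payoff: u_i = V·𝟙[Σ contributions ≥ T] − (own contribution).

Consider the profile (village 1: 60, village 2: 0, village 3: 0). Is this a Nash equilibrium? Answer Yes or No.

Total = 60 < 90: not provided.
Village 1 (pledges 60, payoff -60): dropping to 0 → total 0, payoff 0. Profitable deviation.

No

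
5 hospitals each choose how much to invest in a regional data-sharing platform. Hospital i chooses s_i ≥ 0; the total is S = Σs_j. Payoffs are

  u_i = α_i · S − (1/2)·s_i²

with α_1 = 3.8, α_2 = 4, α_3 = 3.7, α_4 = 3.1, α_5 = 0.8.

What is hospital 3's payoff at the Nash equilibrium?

Hospital i's FOC: ∂u_i/∂s_i = α_i − s_i = 0, so s_i* = α_i.
NE contributions = (3.8, 4, 3.7, 3.1, 0.8); S = 15.4.
u_3 = α_3·S − ½·(s_3)² = 3.7·15.4 − ½·3.7² = 50.135.

50.135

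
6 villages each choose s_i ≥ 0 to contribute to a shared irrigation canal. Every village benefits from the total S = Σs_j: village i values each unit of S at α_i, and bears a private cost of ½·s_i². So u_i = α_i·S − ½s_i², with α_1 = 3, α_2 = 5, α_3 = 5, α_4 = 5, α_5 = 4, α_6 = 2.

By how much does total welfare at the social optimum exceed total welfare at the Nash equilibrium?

Village i's FOC: ∂u_i/∂s_i = α_i − s_i = 0, so s_i* = α_i.
NE contributions = (3, 5, 5, 5, 4, 2); S = 24.
W^NE = (Σα)·S − ½Σα_i² = 24² − ½·104 = 524.
Planner sets s_i = Σα_j = 24 for every i, so S^SO = 6·24 = 144.
W^SO = (Σα)·S^SO − ½·6·(Σα)² = (6/2)·24² = 1728.
Deadweight loss = W^SO − W^NE = 1204.

1204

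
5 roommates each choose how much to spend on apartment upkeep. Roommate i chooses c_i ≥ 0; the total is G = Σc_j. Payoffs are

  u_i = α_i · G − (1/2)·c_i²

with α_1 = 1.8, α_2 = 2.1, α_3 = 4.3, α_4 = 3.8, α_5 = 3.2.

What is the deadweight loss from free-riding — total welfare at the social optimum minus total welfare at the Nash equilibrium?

Roommate i's FOC: ∂u_i/∂c_i = α_i − c_i = 0, so c_i* = α_i.
NE contributions = (1.8, 2.1, 4.3, 3.8, 3.2); G = 15.2.
W^NE = (Σα)·G − ½Σα_i² = 15.2² − ½·50.82 = 205.63.
Planner sets c_i = Σα_j = 15.2 for every i, so G^SO = 5·15.2 = 76.
W^SO = (Σα)·G^SO − ½·5·(Σα)² = (5/2)·15.2² = 577.6.
Deadweight loss = W^SO − W^NE = 371.97.

371.97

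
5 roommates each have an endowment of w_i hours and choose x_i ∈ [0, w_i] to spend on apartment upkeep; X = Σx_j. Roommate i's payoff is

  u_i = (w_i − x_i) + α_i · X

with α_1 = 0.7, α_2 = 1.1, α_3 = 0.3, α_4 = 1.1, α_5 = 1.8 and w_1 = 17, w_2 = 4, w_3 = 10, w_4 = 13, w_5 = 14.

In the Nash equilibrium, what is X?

31

∂u_i/∂x_i = α_i − 1, so roommate i contributes w_i if α_i > 1, else 0.
α_i > 1 for i ∈ {2, 4, 5}; NE contributions (0, 4, 0, 13, 14), X = 31.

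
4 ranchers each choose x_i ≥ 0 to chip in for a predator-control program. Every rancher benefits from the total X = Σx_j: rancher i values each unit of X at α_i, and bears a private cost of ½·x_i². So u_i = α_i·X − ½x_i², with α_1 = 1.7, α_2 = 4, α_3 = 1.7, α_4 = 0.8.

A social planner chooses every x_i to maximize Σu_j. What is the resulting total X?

Planner FOC: ∂(Σu_j)/∂x_i = (Σα_j) − x_i = 0, so x_i^SO = Σα_j = 8.2 for every i; X^SO = 32.8.

32.8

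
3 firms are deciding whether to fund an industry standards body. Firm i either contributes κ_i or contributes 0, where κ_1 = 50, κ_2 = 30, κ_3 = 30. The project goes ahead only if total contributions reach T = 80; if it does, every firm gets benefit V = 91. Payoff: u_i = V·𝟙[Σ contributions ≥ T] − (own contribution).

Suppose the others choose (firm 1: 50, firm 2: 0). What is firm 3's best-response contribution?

30

Others' total = 50. Contributing 30 brings total to 80 ≥ 80: gain V − κ_3 = 61.
Best response: 30.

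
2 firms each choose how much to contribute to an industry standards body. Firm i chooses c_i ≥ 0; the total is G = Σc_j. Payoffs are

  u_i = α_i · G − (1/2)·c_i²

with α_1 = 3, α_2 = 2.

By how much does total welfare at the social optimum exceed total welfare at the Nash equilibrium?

6.5

Firm i's FOC: ∂u_i/∂c_i = α_i − c_i = 0, so c_i* = α_i.
NE contributions = (3, 2); G = 5.
W^NE = (Σα)·G − ½Σα_i² = 5² − ½·13 = 18.5.
Planner sets c_i = Σα_j = 5 for every i, so G^SO = 2·5 = 10.
W^SO = (Σα)·G^SO − ½·2·(Σα)² = (2/2)·5² = 25.
Deadweight loss = W^SO − W^NE = 6.5.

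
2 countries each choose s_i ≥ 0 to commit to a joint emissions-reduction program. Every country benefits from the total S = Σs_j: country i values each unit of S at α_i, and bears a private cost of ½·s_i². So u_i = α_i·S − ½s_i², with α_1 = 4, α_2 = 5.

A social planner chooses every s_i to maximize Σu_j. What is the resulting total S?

18

Planner FOC: ∂(Σu_j)/∂s_i = (Σα_j) − s_i = 0, so s_i^SO = Σα_j = 9 for every i; S^SO = 18.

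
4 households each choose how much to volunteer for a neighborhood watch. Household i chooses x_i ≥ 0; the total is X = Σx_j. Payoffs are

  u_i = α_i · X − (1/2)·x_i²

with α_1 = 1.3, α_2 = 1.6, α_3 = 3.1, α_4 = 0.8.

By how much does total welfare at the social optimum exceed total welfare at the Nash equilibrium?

53.49

Household i's FOC: ∂u_i/∂x_i = α_i − x_i = 0, so x_i* = α_i.
NE contributions = (1.3, 1.6, 3.1, 0.8); X = 6.8.
W^NE = (Σα)·X − ½Σα_i² = 6.8² − ½·14.5 = 38.99.
Planner sets x_i = Σα_j = 6.8 for every i, so X^SO = 4·6.8 = 27.2.
W^SO = (Σα)·X^SO − ½·4·(Σα)² = (4/2)·6.8² = 92.48.
Deadweight loss = W^SO − W^NE = 53.49.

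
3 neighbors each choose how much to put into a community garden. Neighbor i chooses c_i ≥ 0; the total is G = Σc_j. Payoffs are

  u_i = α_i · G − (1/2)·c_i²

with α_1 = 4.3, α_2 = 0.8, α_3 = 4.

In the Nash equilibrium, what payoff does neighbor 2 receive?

Neighbor i's FOC: ∂u_i/∂c_i = α_i − c_i = 0, so c_i* = α_i.
NE contributions = (4.3, 0.8, 4); G = 9.1.
u_2 = α_2·G − ½·(c_2)² = 0.8·9.1 − ½·0.8² = 6.96.

6.96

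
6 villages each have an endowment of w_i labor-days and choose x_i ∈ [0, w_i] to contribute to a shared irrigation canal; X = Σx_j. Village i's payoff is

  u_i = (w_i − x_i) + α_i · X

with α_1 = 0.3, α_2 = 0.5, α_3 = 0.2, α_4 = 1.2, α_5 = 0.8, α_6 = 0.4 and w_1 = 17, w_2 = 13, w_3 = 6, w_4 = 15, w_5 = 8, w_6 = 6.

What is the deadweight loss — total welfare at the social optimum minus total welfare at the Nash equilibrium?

120

∂u_i/∂x_i = α_i − 1, so village i contributes w_i if α_i > 1, else 0.
α_i > 1 for i ∈ {4}; NE contributions (0, 0, 0, 15, 0, 0), X = 15.
W^NE = Σw_i − X^NE + (Σα_i)·X^NE = 65 + 2.4·15 = 101.
Planner: ∂(Σu_j)/∂x_i = Σα_j − 1 = 2.4 > 0, so everyone contributes w_i; X^SO = 65, W^SO = 65 + 2.4·65 = 221.
Deadweight loss = 120.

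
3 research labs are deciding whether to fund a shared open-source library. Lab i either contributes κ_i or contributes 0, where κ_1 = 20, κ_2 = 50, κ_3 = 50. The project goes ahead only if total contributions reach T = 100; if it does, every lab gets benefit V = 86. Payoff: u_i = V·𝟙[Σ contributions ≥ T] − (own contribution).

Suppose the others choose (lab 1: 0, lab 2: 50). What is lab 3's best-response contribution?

Others' total = 50. Contributing 50 brings total to 100 ≥ 100: gain V − κ_3 = 36.
Best response: 50.

50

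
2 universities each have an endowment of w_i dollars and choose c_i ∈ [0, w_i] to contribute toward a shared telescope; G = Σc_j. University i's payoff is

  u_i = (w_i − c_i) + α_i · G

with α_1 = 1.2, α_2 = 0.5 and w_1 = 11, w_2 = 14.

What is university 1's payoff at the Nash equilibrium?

13.2

∂u_i/∂c_i = α_i − 1, so university i contributes w_i if α_i > 1, else 0.
α_i > 1 for i ∈ {1}; NE contributions (11, 0), G = 11.
u_1 = (11 − 11) + 1.2·11 = 13.2.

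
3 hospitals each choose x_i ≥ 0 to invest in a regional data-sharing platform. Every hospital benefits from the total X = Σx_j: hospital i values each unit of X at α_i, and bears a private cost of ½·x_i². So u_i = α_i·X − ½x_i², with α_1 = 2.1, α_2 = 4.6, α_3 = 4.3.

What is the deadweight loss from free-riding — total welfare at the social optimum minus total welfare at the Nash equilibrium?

Hospital i's FOC: ∂u_i/∂x_i = α_i − x_i = 0, so x_i* = α_i.
NE contributions = (2.1, 4.6, 4.3); X = 11.
W^NE = (Σα)·X − ½Σα_i² = 11² − ½·44.06 = 98.97.
Planner sets x_i = Σα_j = 11 for every i, so X^SO = 3·11 = 33.
W^SO = (Σα)·X^SO − ½·3·(Σα)² = (3/2)·11² = 181.5.
Deadweight loss = W^SO − W^NE = 82.53.

82.53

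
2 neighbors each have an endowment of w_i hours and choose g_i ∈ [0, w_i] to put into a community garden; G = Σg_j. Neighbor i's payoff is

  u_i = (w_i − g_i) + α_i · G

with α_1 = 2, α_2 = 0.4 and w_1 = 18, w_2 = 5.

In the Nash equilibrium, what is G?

18

∂u_i/∂g_i = α_i − 1, so neighbor i contributes w_i if α_i > 1, else 0.
α_i > 1 for i ∈ {1}; NE contributions (18, 0), G = 18.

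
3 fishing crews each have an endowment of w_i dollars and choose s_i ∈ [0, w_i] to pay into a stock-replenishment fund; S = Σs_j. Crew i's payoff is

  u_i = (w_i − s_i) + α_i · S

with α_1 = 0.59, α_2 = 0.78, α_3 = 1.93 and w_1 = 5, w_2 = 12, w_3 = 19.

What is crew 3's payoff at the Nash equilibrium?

36.67

∂u_i/∂s_i = α_i − 1, so crew i contributes w_i if α_i > 1, else 0.
α_i > 1 for i ∈ {3}; NE contributions (0, 0, 19), S = 19.
u_3 = (19 − 19) + 1.93·19 = 36.67.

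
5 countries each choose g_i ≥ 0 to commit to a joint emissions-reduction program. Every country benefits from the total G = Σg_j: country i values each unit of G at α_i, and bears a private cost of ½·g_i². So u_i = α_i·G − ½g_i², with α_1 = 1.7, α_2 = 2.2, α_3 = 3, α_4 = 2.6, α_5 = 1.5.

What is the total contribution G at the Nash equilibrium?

11

Country i's FOC: ∂u_i/∂g_i = α_i − g_i = 0, so g_i* = α_i.
NE contributions = (1.7, 2.2, 3, 2.6, 1.5); G = 11.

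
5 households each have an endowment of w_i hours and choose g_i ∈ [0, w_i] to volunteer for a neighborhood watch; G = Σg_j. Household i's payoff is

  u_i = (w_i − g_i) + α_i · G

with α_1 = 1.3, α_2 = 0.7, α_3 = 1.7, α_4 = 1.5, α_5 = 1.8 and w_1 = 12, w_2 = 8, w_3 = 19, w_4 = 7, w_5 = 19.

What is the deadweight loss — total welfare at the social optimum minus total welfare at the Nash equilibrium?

48

∂u_i/∂g_i = α_i − 1, so household i contributes w_i if α_i > 1, else 0.
α_i > 1 for i ∈ {1, 3, 4, 5}; NE contributions (12, 0, 19, 7, 19), G = 57.
W^NE = Σw_i − G^NE + (Σα_i)·G^NE = 65 + 6·57 = 407.
Planner: ∂(Σu_j)/∂g_i = Σα_j − 1 = 6 > 0, so everyone contributes w_i; G^SO = 65, W^SO = 65 + 6·65 = 455.
Deadweight loss = 48.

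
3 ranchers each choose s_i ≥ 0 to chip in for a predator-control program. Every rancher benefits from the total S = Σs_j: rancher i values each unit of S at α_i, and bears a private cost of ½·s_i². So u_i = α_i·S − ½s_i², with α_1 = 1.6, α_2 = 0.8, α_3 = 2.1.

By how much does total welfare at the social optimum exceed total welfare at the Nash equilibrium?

Rancher i's FOC: ∂u_i/∂s_i = α_i − s_i = 0, so s_i* = α_i.
NE contributions = (1.6, 0.8, 2.1); S = 4.5.
W^NE = (Σα)·S − ½Σα_i² = 4.5² − ½·7.61 = 16.445.
Planner sets s_i = Σα_j = 4.5 for every i, so S^SO = 3·4.5 = 13.5.
W^SO = (Σα)·S^SO − ½·3·(Σα)² = (3/2)·4.5² = 30.375.
Deadweight loss = W^SO − W^NE = 13.93.

13.93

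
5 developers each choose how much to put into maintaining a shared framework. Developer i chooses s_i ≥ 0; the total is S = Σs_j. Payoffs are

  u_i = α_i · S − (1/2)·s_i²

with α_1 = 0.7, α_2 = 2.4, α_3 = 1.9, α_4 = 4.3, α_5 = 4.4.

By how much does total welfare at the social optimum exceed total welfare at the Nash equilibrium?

305.39

Developer i's FOC: ∂u_i/∂s_i = α_i − s_i = 0, so s_i* = α_i.
NE contributions = (0.7, 2.4, 1.9, 4.3, 4.4); S = 13.7.
W^NE = (Σα)·S − ½Σα_i² = 13.7² − ½·47.71 = 163.835.
Planner sets s_i = Σα_j = 13.7 for every i, so S^SO = 5·13.7 = 68.5.
W^SO = (Σα)·S^SO − ½·5·(Σα)² = (5/2)·13.7² = 469.225.
Deadweight loss = W^SO − W^NE = 305.39.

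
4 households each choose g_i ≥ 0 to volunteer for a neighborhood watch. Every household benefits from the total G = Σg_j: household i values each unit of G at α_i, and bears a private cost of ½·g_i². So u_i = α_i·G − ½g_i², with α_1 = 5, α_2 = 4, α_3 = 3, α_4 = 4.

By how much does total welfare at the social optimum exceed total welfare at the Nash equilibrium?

289

Household i's FOC: ∂u_i/∂g_i = α_i − g_i = 0, so g_i* = α_i.
NE contributions = (5, 4, 3, 4); G = 16.
W^NE = (Σα)·G − ½Σα_i² = 16² − ½·66 = 223.
Planner sets g_i = Σα_j = 16 for every i, so G^SO = 4·16 = 64.
W^SO = (Σα)·G^SO − ½·4·(Σα)² = (4/2)·16² = 512.
Deadweight loss = W^SO − W^NE = 289.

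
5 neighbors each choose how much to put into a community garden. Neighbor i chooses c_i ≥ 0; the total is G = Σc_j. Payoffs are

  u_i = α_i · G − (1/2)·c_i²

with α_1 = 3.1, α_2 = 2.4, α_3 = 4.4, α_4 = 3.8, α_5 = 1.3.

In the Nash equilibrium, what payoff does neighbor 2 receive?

33.12

Neighbor i's FOC: ∂u_i/∂c_i = α_i − c_i = 0, so c_i* = α_i.
NE contributions = (3.1, 2.4, 4.4, 3.8, 1.3); G = 15.
u_2 = α_2·G − ½·(c_2)² = 2.4·15 − ½·2.4² = 33.12.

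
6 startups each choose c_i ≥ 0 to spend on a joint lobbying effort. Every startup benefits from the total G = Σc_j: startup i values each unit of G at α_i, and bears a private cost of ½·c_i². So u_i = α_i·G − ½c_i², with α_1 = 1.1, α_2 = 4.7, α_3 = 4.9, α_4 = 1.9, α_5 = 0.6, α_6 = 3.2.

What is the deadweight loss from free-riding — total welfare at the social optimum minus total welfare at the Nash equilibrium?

Startup i's FOC: ∂u_i/∂c_i = α_i − c_i = 0, so c_i* = α_i.
NE contributions = (1.1, 4.7, 4.9, 1.9, 0.6, 3.2); G = 16.4.
W^NE = (Σα)·G − ½Σα_i² = 16.4² − ½·61.52 = 238.2.
Planner sets c_i = Σα_j = 16.4 for every i, so G^SO = 6·16.4 = 98.4.
W^SO = (Σα)·G^SO − ½·6·(Σα)² = (6/2)·16.4² = 806.88.
Deadweight loss = W^SO − W^NE = 568.68.

568.68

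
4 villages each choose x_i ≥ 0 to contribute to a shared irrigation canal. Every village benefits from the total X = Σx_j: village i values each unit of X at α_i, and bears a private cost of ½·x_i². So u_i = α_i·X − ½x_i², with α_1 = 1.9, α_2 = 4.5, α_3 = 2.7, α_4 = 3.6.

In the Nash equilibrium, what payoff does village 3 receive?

Village i's FOC: ∂u_i/∂x_i = α_i − x_i = 0, so x_i* = α_i.
NE contributions = (1.9, 4.5, 2.7, 3.6); X = 12.7.
u_3 = α_3·X − ½·(x_3)² = 2.7·12.7 − ½·2.7² = 30.645.

30.645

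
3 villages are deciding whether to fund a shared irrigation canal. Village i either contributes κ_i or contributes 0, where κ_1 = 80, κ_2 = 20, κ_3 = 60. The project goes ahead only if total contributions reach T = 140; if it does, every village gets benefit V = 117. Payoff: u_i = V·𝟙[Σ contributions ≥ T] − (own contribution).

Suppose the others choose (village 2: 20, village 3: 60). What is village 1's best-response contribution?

80

Others' total = 80. Contributing 80 brings total to 160 ≥ 140: gain V − κ_1 = 37.
Best response: 80.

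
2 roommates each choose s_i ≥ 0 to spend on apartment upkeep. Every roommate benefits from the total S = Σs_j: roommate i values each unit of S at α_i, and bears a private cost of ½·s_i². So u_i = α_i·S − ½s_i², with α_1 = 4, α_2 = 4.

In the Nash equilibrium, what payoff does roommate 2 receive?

24

Roommate i's FOC: ∂u_i/∂s_i = α_i − s_i = 0, so s_i* = α_i.
NE contributions = (4, 4); S = 8.
u_2 = α_2·S − ½·(s_2)² = 4·8 − ½·4² = 24.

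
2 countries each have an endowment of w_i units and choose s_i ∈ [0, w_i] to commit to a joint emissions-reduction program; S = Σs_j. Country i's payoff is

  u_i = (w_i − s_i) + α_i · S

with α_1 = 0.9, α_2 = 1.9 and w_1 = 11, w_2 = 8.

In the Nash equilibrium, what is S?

∂u_i/∂s_i = α_i − 1, so country i contributes w_i if α_i > 1, else 0.
α_i > 1 for i ∈ {2}; NE contributions (0, 8), S = 8.

8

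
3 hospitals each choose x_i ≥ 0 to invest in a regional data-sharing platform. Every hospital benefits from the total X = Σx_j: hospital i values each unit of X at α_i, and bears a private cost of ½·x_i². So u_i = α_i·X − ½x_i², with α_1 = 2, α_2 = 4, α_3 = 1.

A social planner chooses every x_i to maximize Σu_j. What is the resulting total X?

Planner FOC: ∂(Σu_j)/∂x_i = (Σα_j) − x_i = 0, so x_i^SO = Σα_j = 7 for every i; X^SO = 21.

21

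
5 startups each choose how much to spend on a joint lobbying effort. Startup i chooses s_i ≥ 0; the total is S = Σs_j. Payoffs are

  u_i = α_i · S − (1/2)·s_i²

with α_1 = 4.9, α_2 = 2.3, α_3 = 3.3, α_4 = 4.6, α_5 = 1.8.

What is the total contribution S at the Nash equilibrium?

16.9

Startup i's FOC: ∂u_i/∂s_i = α_i − s_i = 0, so s_i* = α_i.
NE contributions = (4.9, 2.3, 3.3, 4.6, 1.8); S = 16.9.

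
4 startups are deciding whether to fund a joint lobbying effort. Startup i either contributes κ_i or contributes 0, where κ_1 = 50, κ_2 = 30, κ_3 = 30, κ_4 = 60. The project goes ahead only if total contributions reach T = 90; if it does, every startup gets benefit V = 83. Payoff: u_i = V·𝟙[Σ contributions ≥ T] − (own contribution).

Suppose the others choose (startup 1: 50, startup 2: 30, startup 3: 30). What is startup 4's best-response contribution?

0

Others' total = 110 ≥ 90; contributing adds cost 60 for no extra benefit.
Best response: 0.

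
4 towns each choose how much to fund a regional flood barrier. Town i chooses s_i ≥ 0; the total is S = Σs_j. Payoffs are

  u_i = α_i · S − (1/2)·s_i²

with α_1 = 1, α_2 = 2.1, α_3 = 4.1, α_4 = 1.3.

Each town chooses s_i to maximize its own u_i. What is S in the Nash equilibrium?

Town i's FOC: ∂u_i/∂s_i = α_i − s_i = 0, so s_i* = α_i.
NE contributions = (1, 2.1, 4.1, 1.3); S = 8.5.

8.5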